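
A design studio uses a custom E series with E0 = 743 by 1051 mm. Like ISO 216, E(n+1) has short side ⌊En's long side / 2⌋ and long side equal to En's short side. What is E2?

E1: ⌊1051/2⌋ × 743 = 525 × 743 mm
E2: ⌊743/2⌋ × 525 = 371 × 525 mm

371 × 525 mm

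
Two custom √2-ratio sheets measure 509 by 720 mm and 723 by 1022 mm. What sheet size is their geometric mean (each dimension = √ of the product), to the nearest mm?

607 × 858 mm

Short side: √(509 · 723) = √368007 ≈ 606.6 → 607 mm
Long side: √(720 · 1022) = √735840 ≈ 857.8 → 858 mm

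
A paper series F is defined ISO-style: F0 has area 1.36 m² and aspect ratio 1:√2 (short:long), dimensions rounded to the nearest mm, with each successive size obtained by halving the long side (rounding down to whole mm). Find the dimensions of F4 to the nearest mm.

245 × 346 mm

Let F0's short side be w mm. w · w√2 = 1.36 m² = 1,360,000 mm², so w ≈ 980.6 mm and w√2 ≈ 1386.8 mm → F0 = 981 × 1387 mm.
F1: ⌊1387/2⌋ × 981 = 693 × 981 mm
F2: ⌊981/2⌋ × 693 = 490 × 693 mm
F3: ⌊693/2⌋ × 490 = 346 × 490 mm
F4: ⌊490/2⌋ × 346 = 245 × 346 mm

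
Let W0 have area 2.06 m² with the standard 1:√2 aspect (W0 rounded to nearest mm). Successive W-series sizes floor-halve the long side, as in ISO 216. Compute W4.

301 × 426 mm

Let W0's short side be w mm. w · w√2 = 2.06 m² = 2,060,000 mm², so w ≈ 1206.9 mm and w√2 ≈ 1706.8 mm → W0 = 1207 × 1707 mm.
W1: ⌊1707/2⌋ × 1207 = 853 × 1207 mm
W2: ⌊1207/2⌋ × 853 = 603 × 853 mm
W3: ⌊853/2⌋ × 603 = 426 × 603 mm
W4: ⌊603/2⌋ × 426 = 301 × 426 mm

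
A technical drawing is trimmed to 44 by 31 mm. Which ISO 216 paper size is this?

B10 (31 × 44 mm)

Aspect ratio 44/31 ≈ 1.419 — close to the ISO √2 ≈ 1.414.
In the B-series (B0 = 1000 × 1414 mm): B10 = 31 × 44 mm.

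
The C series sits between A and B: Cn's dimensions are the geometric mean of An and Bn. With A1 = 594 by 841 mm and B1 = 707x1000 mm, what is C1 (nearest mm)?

Short side: √(594 · 707) = √419958 ≈ 648.0 → 648 mm
Long side: √(841 · 1000) = √841000 ≈ 917.1 → 917 mm

648 × 917 mm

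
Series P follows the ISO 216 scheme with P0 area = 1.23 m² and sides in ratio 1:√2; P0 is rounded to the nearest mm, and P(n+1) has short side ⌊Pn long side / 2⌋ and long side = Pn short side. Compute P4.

Let P0's short side be w mm. w · w√2 = 1.23 m² = 1,230,000 mm², so w ≈ 932.6 mm and w√2 ≈ 1318.9 mm → P0 = 933 × 1319 mm.
P1: ⌊1319/2⌋ × 933 = 659 × 933 mm
P2: ⌊933/2⌋ × 659 = 466 × 659 mm
P3: ⌊659/2⌋ × 466 = 329 × 466 mm
P4: ⌊466/2⌋ × 329 = 233 × 329 mm

233 × 329 mm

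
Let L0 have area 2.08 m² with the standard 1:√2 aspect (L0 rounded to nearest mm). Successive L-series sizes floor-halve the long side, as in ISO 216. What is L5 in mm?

Let L0's short side be w mm. w · w√2 = 2.08 m² = 2,080,000 mm², so w ≈ 1212.8 mm and w√2 ≈ 1715.1 mm → L0 = 1213 × 1715 mm.
L1: ⌊1715/2⌋ × 1213 = 857 × 1213 mm
L2: ⌊1213/2⌋ × 857 = 606 × 857 mm
L3: ⌊857/2⌋ × 606 = 428 × 606 mm
L4: ⌊606/2⌋ × 428 = 303 × 428 mm
L5: ⌊428/2⌋ × 303 = 214 × 303 mm

214 × 303 mm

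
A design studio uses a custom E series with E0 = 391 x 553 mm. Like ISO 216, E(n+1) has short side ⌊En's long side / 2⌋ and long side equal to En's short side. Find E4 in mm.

97 × 138 mm

E1: ⌊553/2⌋ × 391 = 276 × 391 mm
E2: ⌊391/2⌋ × 276 = 195 × 276 mm
E3: ⌊276/2⌋ × 195 = 138 × 195 mm
E4: ⌊195/2⌋ × 138 = 97 × 138 mm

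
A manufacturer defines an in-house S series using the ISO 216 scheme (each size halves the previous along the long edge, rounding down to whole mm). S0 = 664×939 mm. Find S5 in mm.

117 × 166 mm

S1: ⌊939/2⌋ × 664 = 469 × 664 mm
S2: ⌊664/2⌋ × 469 = 332 × 469 mm
S3: ⌊469/2⌋ × 332 = 234 × 332 mm
S4: ⌊332/2⌋ × 234 = 166 × 234 mm
S5: ⌊234/2⌋ × 166 = 117 × 166 mm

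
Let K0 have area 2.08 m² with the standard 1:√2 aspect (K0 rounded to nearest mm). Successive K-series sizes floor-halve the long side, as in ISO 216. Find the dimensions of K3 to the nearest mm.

Let K0's short side be w mm. w · w√2 = 2.08 m² = 2,080,000 mm², so w ≈ 1212.8 mm and w√2 ≈ 1715.1 mm → K0 = 1213 × 1715 mm.
K1: ⌊1715/2⌋ × 1213 = 857 × 1213 mm
K2: ⌊1213/2⌋ × 857 = 606 × 857 mm
K3: ⌊857/2⌋ × 606 = 428 × 606 mm

428 × 606 mm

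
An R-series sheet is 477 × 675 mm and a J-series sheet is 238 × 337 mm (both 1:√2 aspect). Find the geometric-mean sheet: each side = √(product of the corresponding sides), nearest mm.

337 × 477 mm

Short side: √(477 · 238) = √113526 ≈ 336.9 → 337 mm
Long side: √(675 · 337) = √227475 ≈ 476.9 → 477 mm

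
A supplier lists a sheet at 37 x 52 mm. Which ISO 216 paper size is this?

Aspect ratio 52/37 ≈ 1.405 — close to the ISO √2 ≈ 1.414.
In the A-series (A0 area = 1 m²): A9 = 37 × 52 mm.

A9 (37 × 52 mm)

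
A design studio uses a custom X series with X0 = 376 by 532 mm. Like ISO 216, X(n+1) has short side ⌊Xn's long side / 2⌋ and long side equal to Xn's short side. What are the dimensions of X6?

47 × 66 mm

X1: ⌊532/2⌋ × 376 = 266 × 376 mm
X2: ⌊376/2⌋ × 266 = 188 × 266 mm
X3: ⌊266/2⌋ × 188 = 133 × 188 mm
X4: ⌊188/2⌋ × 133 = 94 × 133 mm
X5: ⌊133/2⌋ × 94 = 66 × 94 mm
X6: ⌊94/2⌋ × 66 = 47 × 66 mm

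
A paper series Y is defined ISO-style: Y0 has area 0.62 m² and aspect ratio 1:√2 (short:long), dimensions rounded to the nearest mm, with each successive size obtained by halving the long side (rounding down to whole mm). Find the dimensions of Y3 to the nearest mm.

234 × 331 mm

Let Y0's short side be w mm. w · w√2 = 0.62 m² = 620,000 mm², so w ≈ 662.1 mm and w√2 ≈ 936.4 mm → Y0 = 662 × 936 mm.
Y1: ⌊936/2⌋ × 662 = 468 × 662 mm
Y2: ⌊662/2⌋ × 468 = 331 × 468 mm
Y3: ⌊468/2⌋ × 331 = 234 × 331 mm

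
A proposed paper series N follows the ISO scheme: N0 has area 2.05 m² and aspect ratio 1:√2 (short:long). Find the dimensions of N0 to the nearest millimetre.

1204 × 1703 mm

Let the short side be w mm. Then w · w√2 = 2.05 m² = 2,050,000 mm².
w² = 2,050,000/√2, so w ≈ 1204.0 mm; long side = w√2 ≈ 1702.7 mm.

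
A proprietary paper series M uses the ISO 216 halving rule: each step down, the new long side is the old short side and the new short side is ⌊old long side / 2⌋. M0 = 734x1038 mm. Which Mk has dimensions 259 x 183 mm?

M0: 734 × 1038 mm
M1: 519 × 734 mm
M2: 367 × 519 mm
M3: 259 × 367 mm
M4: 183 × 259 mm
M5: 129 × 183 mm
→ matches M4.

M4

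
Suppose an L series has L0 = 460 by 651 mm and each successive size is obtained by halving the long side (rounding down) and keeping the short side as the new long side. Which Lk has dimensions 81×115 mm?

L5

L0: 460 × 651 mm
L1: 325 × 460 mm
L2: 230 × 325 mm
L3: 162 × 230 mm
L4: 115 × 162 mm
L5: 81 × 115 mm
L6: 57 × 81 mm
→ matches L5.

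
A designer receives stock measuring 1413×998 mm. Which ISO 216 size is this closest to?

B0 (1000 × 1414 mm)

Aspect ratio 1413/998 ≈ 1.416 — close to the ISO √2 ≈ 1.414.
In the B-series (B0 = 1000 × 1414 mm): B0 = 1000 × 1414 mm.
Off by 3 mm total — nearest standard size.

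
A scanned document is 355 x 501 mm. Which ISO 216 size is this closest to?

Aspect ratio 501/355 ≈ 1.411 — close to the ISO √2 ≈ 1.414.
In the B-series (B0 = 1000 × 1414 mm): B3 = 353 × 500 mm.
Off by 3 mm total — nearest standard size.

B3 (353 × 500 mm)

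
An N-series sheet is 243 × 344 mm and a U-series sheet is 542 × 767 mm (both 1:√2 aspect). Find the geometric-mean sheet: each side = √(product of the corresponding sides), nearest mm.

363 × 514 mm

Short side: √(243 · 542) = √131706 ≈ 362.9 → 363 mm
Long side: √(344 · 767) = √263848 ≈ 513.7 → 514 mm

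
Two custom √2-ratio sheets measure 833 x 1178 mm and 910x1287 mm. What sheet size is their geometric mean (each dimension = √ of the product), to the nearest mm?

Short side: √(833 · 910) = √758030 ≈ 870.6 → 871 mm
Long side: √(1178 · 1287) = √1516086 ≈ 1231.3 → 1231 mm

871 × 1231 mm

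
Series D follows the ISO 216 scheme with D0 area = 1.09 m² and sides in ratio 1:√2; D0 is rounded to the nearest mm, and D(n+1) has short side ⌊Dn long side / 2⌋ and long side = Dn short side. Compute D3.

Let D0's short side be w mm. w · w√2 = 1.09 m² = 1,090,000 mm², so w ≈ 877.9 mm and w√2 ≈ 1241.6 mm → D0 = 878 × 1242 mm.
D1: ⌊1242/2⌋ × 878 = 621 × 878 mm
D2: ⌊878/2⌋ × 621 = 439 × 621 mm
D3: ⌊621/2⌋ × 439 = 310 × 439 mm

310 × 439 mm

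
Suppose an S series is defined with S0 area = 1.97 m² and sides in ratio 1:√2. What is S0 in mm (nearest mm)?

Let the short side be w mm. Then w · w√2 = 1.97 m² = 1,970,000 mm².
w² = 1,970,000/√2, so w ≈ 1180.3 mm; long side = w√2 ≈ 1669.1 mm.

1180 × 1669 mm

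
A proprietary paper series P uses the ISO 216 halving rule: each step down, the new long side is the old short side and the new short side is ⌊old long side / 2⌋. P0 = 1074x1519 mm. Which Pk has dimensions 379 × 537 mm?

P0: 1074 × 1519 mm
P1: 759 × 1074 mm
P2: 537 × 759 mm
P3: 379 × 537 mm
P4: 268 × 379 mm
→ matches P3.

P3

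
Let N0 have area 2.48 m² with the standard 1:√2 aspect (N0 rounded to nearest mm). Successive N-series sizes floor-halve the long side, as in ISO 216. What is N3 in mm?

468 × 662 mm

Let N0's short side be w mm. w · w√2 = 2.48 m² = 2,480,000 mm², so w ≈ 1324.2 mm and w√2 ≈ 1872.8 mm → N0 = 1324 × 1873 mm.
N1: ⌊1873/2⌋ × 1324 = 936 × 1324 mm
N2: ⌊1324/2⌋ × 936 = 662 × 936 mm
N3: ⌊936/2⌋ × 662 = 468 × 662 mm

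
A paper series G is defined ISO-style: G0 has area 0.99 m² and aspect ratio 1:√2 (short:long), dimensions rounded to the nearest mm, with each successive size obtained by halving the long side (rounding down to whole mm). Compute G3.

295 × 418 mm

Let G0's short side be w mm. w · w√2 = 0.99 m² = 990,000 mm², so w ≈ 836.7 mm and w√2 ≈ 1183.2 mm → G0 = 837 × 1183 mm.
G1: ⌊1183/2⌋ × 837 = 591 × 837 mm
G2: ⌊837/2⌋ × 591 = 418 × 591 mm
G3: ⌊591/2⌋ × 418 = 295 × 418 mm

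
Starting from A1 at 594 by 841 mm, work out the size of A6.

A2: ⌊841/2⌋ × 594 = 420 × 594 mm
A3: ⌊594/2⌋ × 420 = 297 × 420 mm
A4: ⌊420/2⌋ × 297 = 210 × 297 mm
A5: ⌊297/2⌋ × 210 = 148 × 210 mm
A6: ⌊210/2⌋ × 148 = 105 × 148 mm

105 × 148 mm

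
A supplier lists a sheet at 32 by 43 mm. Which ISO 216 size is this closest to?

Aspect ratio 43/32 ≈ 1.344 (ISO target is √2 ≈ 1.414).
In the B-series (B0 = 1000 × 1414 mm): B10 = 31 × 44 mm.
Off by 2 mm total — nearest standard size.

B10 (31 × 44 mm)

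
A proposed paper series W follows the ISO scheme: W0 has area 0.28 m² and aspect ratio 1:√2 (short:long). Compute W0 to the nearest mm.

445 × 629 mm

Let the short side be w mm. Then w · w√2 = 0.28 m² = 280,000 mm².
w² = 280,000/√2, so w ≈ 445.0 mm; long side = w√2 ≈ 629.3 mm.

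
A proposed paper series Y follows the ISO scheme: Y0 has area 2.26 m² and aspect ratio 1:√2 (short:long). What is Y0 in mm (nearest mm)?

Let the short side be w mm. Then w · w√2 = 2.26 m² = 2,260,000 mm².
w² = 2,260,000/√2, so w ≈ 1264.1 mm; long side = w√2 ≈ 1787.8 mm.

1264 × 1788 mm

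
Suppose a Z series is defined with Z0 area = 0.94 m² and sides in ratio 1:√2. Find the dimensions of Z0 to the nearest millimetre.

815 × 1153 mm

Let the short side be w mm. Then w · w√2 = 0.94 m² = 940,000 mm².
w² = 940,000/√2, so w ≈ 815.3 mm; long side = w√2 ≈ 1153.0 mm.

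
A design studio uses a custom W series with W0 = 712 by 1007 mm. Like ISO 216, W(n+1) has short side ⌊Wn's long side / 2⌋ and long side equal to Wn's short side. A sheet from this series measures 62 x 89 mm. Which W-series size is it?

W7

W0: 712 × 1007 mm
W1: 503 × 712 mm
W2: 356 × 503 mm
W3: 251 × 356 mm
W4: 178 × 251 mm
W5: 125 × 178 mm
W6: 89 × 125 mm
W7: 62 × 89 mm
W8: 44 × 62 mm
→ matches W7.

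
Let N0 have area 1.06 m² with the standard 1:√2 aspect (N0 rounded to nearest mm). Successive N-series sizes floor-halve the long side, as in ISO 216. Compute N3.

Let N0's short side be w mm. w · w√2 = 1.06 m² = 1,060,000 mm², so w ≈ 865.8 mm and w√2 ≈ 1224.4 mm → N0 = 866 × 1224 mm.
N1: ⌊1224/2⌋ × 866 = 612 × 866 mm
N2: ⌊866/2⌋ × 612 = 433 × 612 mm
N3: ⌊612/2⌋ × 433 = 306 × 433 mm

306 × 433 mm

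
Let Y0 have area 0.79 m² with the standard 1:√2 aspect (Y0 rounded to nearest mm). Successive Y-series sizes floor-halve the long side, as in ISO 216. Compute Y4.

Let Y0's short side be w mm. w · w√2 = 0.79 m² = 790,000 mm², so w ≈ 747.4 mm and w√2 ≈ 1057.0 mm → Y0 = 747 × 1057 mm.
Y1: ⌊1057/2⌋ × 747 = 528 × 747 mm
Y2: ⌊747/2⌋ × 528 = 373 × 528 mm
Y3: ⌊528/2⌋ × 373 = 264 × 373 mm
Y4: ⌊373/2⌋ × 264 = 186 × 264 mm

186 × 264 mm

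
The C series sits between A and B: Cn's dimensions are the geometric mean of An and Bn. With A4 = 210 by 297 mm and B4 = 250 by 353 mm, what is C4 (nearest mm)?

Short side: √(210 · 250) = √52500 ≈ 229.1 → 229 mm
Long side: √(297 · 353) = √104841 ≈ 323.8 → 324 mm

229 × 324 mm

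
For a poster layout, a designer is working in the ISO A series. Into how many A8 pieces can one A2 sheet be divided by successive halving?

64

A2 = 420 × 594 mm; A8 = 52 × 74 mm.
Each halving step doubles the count; 6 steps from A2 to A8.
2^6 = 64.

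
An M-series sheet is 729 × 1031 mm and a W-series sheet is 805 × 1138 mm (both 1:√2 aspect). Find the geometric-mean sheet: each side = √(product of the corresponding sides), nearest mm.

Short side: √(729 · 805) = √586845 ≈ 766.1 → 766 mm
Long side: √(1031 · 1138) = √1173278 ≈ 1083.2 → 1083 mm

766 × 1083 mm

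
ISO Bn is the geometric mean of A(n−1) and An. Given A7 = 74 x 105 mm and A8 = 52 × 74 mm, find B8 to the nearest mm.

62 × 88 mm

Short side: √(74 · 52) = √3848 ≈ 62.0 → 62 mm
Long side: √(105 · 74) = √7770 ≈ 88.1 → 88 mm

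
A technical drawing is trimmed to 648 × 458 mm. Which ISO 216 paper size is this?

Aspect ratio 648/458 ≈ 1.415 — close to the ISO √2 ≈ 1.414.
In the C-series (envelope sizes, between A and B): C2 = 458 × 648 mm.

C2 (458 × 648 mm)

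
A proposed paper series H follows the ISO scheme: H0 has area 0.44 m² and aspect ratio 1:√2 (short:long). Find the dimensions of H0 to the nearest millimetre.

Let the short side be w mm. Then w · w√2 = 0.44 m² = 440,000 mm².
w² = 440,000/√2, so w ≈ 557.8 mm; long side = w√2 ≈ 788.8 mm.

558 × 789 mm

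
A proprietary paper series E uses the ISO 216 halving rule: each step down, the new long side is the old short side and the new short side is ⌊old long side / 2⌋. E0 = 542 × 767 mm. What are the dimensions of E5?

95 × 135 mm

E1: ⌊767/2⌋ × 542 = 383 × 542 mm
E2: ⌊542/2⌋ × 383 = 271 × 383 mm
E3: ⌊383/2⌋ × 271 = 191 × 271 mm
E4: ⌊271/2⌋ × 191 = 135 × 191 mm
E5: ⌊191/2⌋ × 135 = 95 × 135 mm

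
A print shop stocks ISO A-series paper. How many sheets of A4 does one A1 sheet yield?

8

Each ISO step halves the sheet: 1 × A1 → 2 × A2 → 4 × A3 → 8 × A4
From A1 to A4 is 3 halving steps: 2^3 = 8.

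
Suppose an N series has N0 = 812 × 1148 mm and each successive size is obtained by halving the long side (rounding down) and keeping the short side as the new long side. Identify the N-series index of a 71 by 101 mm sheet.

N0: 812 × 1148 mm
N1: 574 × 812 mm
N2: 406 × 574 mm
N3: 287 × 406 mm
N4: 203 × 287 mm
N5: 143 × 203 mm
N6: 101 × 143 mm
N7: 71 × 101 mm
N8: 50 × 71 mm
→ matches N7.

N7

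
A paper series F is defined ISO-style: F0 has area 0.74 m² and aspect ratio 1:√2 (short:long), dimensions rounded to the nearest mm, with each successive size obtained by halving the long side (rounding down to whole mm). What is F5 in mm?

Let F0's short side be w mm. w · w√2 = 0.74 m² = 740,000 mm², so w ≈ 723.4 mm and w√2 ≈ 1023.0 mm → F0 = 723 × 1023 mm.
F1: ⌊1023/2⌋ × 723 = 511 × 723 mm
F2: ⌊723/2⌋ × 511 = 361 × 511 mm
F3: ⌊511/2⌋ × 361 = 255 × 361 mm
F4: ⌊361/2⌋ × 255 = 180 × 255 mm
F5: ⌊255/2⌋ × 180 = 127 × 180 mm

127 × 180 mm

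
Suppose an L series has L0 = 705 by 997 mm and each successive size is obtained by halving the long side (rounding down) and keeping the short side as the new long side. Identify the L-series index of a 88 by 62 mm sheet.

L0: 705 × 997 mm
L1: 498 × 705 mm
L2: 352 × 498 mm
L3: 249 × 352 mm
L4: 176 × 249 mm
L5: 124 × 176 mm
L6: 88 × 124 mm
L7: 62 × 88 mm
L8: 44 × 62 mm
→ matches L7.

L7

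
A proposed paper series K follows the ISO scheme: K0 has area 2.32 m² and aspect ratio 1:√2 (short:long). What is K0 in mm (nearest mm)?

1281 × 1811 mm

Let the short side be w mm. Then w · w√2 = 2.32 m² = 2,320,000 mm².
w² = 2,320,000/√2, so w ≈ 1280.8 mm; long side = w√2 ≈ 1811.3 mm.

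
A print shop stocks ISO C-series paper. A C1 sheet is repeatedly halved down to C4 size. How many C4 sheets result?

8

Each ISO step halves the sheet: 1 × C1 → 2 × C2 → 4 × C3 → 8 × C4
From C1 to C4 is 3 halving steps: 2^3 = 8.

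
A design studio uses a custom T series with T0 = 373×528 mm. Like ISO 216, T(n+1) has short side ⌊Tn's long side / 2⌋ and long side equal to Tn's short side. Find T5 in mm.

66 × 93 mm

T1: ⌊528/2⌋ × 373 = 264 × 373 mm
T2: ⌊373/2⌋ × 264 = 186 × 264 mm
T3: ⌊264/2⌋ × 186 = 132 × 186 mm
T4: ⌊186/2⌋ × 132 = 93 × 132 mm
T5: ⌊132/2⌋ × 93 = 66 × 93 mm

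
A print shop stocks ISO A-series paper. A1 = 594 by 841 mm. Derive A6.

105 × 148 mm

A2: ⌊841/2⌋ × 594 = 420 × 594 mm
A3: ⌊594/2⌋ × 420 = 297 × 420 mm
A4: ⌊420/2⌋ × 297 = 210 × 297 mm
A5: ⌊297/2⌋ × 210 = 148 × 210 mm
A6: ⌊210/2⌋ × 148 = 105 × 148 mm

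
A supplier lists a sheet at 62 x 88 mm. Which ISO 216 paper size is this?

Aspect ratio 88/62 ≈ 1.419 — close to the ISO √2 ≈ 1.414.
In the B-series (B0 = 1000 × 1414 mm): B8 = 62 × 88 mm.

B8 (62 × 88 mm)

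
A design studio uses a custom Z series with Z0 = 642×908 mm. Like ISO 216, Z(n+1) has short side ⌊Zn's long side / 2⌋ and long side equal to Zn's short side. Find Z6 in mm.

Z1: ⌊908/2⌋ × 642 = 454 × 642 mm
Z2: ⌊642/2⌋ × 454 = 321 × 454 mm
Z3: ⌊454/2⌋ × 321 = 227 × 321 mm
Z4: ⌊321/2⌋ × 227 = 160 × 227 mm
Z5: ⌊227/2⌋ × 160 = 113 × 160 mm
Z6: ⌊160/2⌋ × 113 = 80 × 113 mm

80 × 113 mm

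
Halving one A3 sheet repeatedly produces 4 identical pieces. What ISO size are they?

A5

4 = 2^2, so 2 halving steps.
A3 → A4 → … → A5 after 2 steps.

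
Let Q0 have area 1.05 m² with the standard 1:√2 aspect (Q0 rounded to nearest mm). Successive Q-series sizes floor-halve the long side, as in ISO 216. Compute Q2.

431 × 609 mm

Let Q0's short side be w mm. w · w√2 = 1.05 m² = 1,050,000 mm², so w ≈ 861.7 mm and w√2 ≈ 1218.6 mm → Q0 = 862 × 1219 mm.
Q1: ⌊1219/2⌋ × 862 = 609 × 862 mm
Q2: ⌊862/2⌋ × 609 = 431 × 609 mm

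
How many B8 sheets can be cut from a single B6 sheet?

B6 = 125 × 176 mm; B8 = 62 × 88 mm.
Each halving step doubles the count; 2 steps from B6 to B8.
2^2 = 4.

4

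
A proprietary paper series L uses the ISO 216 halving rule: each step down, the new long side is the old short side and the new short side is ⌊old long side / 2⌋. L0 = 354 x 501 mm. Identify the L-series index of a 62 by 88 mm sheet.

L0: 354 × 501 mm
L1: 250 × 354 mm
L2: 177 × 250 mm
L3: 125 × 177 mm
L4: 88 × 125 mm
L5: 62 × 88 mm
L6: 44 × 62 mm
→ matches L5.

L5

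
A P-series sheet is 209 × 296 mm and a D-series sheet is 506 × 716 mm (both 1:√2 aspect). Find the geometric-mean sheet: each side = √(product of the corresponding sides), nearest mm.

Short side: √(209 · 506) = √105754 ≈ 325.2 → 325 mm
Long side: √(296 · 716) = √211936 ≈ 460.4 → 460 mm

325 × 460 mm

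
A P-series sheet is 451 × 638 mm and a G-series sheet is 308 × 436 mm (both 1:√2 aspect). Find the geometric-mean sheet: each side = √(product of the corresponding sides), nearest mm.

Short side: √(451 · 308) = √138908 ≈ 372.7 → 373 mm
Long side: √(638 · 436) = √278168 ≈ 527.4 → 527 mm

373 × 527 mm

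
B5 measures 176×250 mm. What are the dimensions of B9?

44 × 62 mm

B6: ⌊250/2⌋ × 176 = 125 × 176 mm
B7: ⌊176/2⌋ × 125 = 88 × 125 mm
B8: ⌊125/2⌋ × 88 = 62 × 88 mm
B9: ⌊88/2⌋ × 62 = 44 × 62 mm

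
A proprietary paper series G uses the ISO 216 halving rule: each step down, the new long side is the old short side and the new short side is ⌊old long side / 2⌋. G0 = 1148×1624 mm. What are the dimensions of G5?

203 × 287 mm

G1: ⌊1624/2⌋ × 1148 = 812 × 1148 mm
G2: ⌊1148/2⌋ × 812 = 574 × 812 mm
G3: ⌊812/2⌋ × 574 = 406 × 574 mm
G4: ⌊574/2⌋ × 406 = 287 × 406 mm
G5: ⌊406/2⌋ × 287 = 203 × 287 mm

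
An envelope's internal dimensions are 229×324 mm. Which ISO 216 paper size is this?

C4 (229 × 324 mm)

Aspect ratio 324/229 ≈ 1.415 — close to the ISO √2 ≈ 1.414.
In the C-series (envelope sizes, between A and B): C4 = 229 × 324 mm.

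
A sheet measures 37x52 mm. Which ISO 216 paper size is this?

A9 (37 × 52 mm)

Aspect ratio 52/37 ≈ 1.405 — close to the ISO √2 ≈ 1.414.
In the A-series (A0 area = 1 m²): A9 = 37 × 52 mm.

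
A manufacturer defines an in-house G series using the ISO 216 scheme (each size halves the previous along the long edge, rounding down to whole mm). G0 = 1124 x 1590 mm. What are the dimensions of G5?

198 × 281 mm

G1: ⌊1590/2⌋ × 1124 = 795 × 1124 mm
G2: ⌊1124/2⌋ × 795 = 562 × 795 mm
G3: ⌊795/2⌋ × 562 = 397 × 562 mm
G4: ⌊562/2⌋ × 397 = 281 × 397 mm
G5: ⌊397/2⌋ × 281 = 198 × 281 mm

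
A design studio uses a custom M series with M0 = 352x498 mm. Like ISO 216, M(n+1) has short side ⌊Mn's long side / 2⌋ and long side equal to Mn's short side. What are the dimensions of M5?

62 × 88 mm

M1: ⌊498/2⌋ × 352 = 249 × 352 mm
M2: ⌊352/2⌋ × 249 = 176 × 249 mm
M3: ⌊249/2⌋ × 176 = 124 × 176 mm
M4: ⌊176/2⌋ × 124 = 88 × 124 mm
M5: ⌊124/2⌋ × 88 = 62 × 88 mm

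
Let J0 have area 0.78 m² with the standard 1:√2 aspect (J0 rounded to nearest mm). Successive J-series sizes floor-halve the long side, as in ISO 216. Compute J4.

Let J0's short side be w mm. w · w√2 = 0.78 m² = 780,000 mm², so w ≈ 742.7 mm and w√2 ≈ 1050.3 mm → J0 = 743 × 1050 mm.
J1: ⌊1050/2⌋ × 743 = 525 × 743 mm
J2: ⌊743/2⌋ × 525 = 371 × 525 mm
J3: ⌊525/2⌋ × 371 = 262 × 371 mm
J4: ⌊371/2⌋ × 262 = 185 × 262 mm

185 × 262 mm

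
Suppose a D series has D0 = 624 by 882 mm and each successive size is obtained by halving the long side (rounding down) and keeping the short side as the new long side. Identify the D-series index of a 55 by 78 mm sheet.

D7

D0: 624 × 882 mm
D1: 441 × 624 mm
D2: 312 × 441 mm
D3: 220 × 312 mm
D4: 156 × 220 mm
D5: 110 × 156 mm
D6: 78 × 110 mm
D7: 55 × 78 mm
D8: 39 × 55 mm
→ matches D7.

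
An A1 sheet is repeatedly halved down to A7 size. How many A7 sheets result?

64

Each ISO step halves the sheet: 1 × A1 → 2 × A2 → 4 × A3 → 8 × A4 → …
From A1 to A7 is 6 halving steps: 2^6 = 64.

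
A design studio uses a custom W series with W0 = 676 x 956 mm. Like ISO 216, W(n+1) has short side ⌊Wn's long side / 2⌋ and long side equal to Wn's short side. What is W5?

119 × 169 mm

W1: ⌊956/2⌋ × 676 = 478 × 676 mm
W2: ⌊676/2⌋ × 478 = 338 × 478 mm
W3: ⌊478/2⌋ × 338 = 239 × 338 mm
W4: ⌊338/2⌋ × 239 = 169 × 239 mm
W5: ⌊239/2⌋ × 169 = 119 × 169 mm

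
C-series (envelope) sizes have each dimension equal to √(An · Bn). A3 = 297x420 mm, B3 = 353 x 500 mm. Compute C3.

Short side: √(297 · 353) = √104841 ≈ 323.8 → 324 mm
Long side: √(420 · 500) = √210000 ≈ 458.3 → 458 mm

324 × 458 mm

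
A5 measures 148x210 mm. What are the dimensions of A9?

A6: ⌊210/2⌋ × 148 = 105 × 148 mm
A7: ⌊148/2⌋ × 105 = 74 × 105 mm
A8: ⌊105/2⌋ × 74 = 52 × 74 mm
A9: ⌊74/2⌋ × 52 = 37 × 52 mm

37 × 52 mm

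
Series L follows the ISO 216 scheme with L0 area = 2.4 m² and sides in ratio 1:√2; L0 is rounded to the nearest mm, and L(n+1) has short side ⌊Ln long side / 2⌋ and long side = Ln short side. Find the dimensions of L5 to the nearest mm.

Let L0's short side be w mm. w · w√2 = 2.4 m² = 2,400,000 mm², so w ≈ 1302.7 mm and w√2 ≈ 1842.3 mm → L0 = 1303 × 1842 mm.
L1: ⌊1842/2⌋ × 1303 = 921 × 1303 mm
L2: ⌊1303/2⌋ × 921 = 651 × 921 mm
L3: ⌊921/2⌋ × 651 = 460 × 651 mm
L4: ⌊651/2⌋ × 460 = 325 × 460 mm
L5: ⌊460/2⌋ × 325 = 230 × 325 mm

230 × 325 mm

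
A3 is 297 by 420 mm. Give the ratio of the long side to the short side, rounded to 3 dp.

1.414

420 / 297 = 1.414
Matches √2 ≈ 1.414 — the ISO 216 defining ratio.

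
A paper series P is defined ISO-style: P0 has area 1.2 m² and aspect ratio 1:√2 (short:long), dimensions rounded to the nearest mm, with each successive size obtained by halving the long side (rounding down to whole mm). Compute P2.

460 × 651 mm

Let P0's short side be w mm. w · w√2 = 1.2 m² = 1,200,000 mm², so w ≈ 921.2 mm and w√2 ≈ 1302.7 mm → P0 = 921 × 1303 mm.
P1: ⌊1303/2⌋ × 921 = 651 × 921 mm
P2: ⌊921/2⌋ × 651 = 460 × 651 mm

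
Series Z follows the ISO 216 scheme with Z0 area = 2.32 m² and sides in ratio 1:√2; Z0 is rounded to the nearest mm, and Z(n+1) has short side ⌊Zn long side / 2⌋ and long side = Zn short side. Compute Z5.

226 × 320 mm

Let Z0's short side be w mm. w · w√2 = 2.32 m² = 2,320,000 mm², so w ≈ 1280.8 mm and w√2 ≈ 1811.3 mm → Z0 = 1281 × 1811 mm.
Z1: ⌊1811/2⌋ × 1281 = 905 × 1281 mm
Z2: ⌊1281/2⌋ × 905 = 640 × 905 mm
Z3: ⌊905/2⌋ × 640 = 452 × 640 mm
Z4: ⌊640/2⌋ × 452 = 320 × 452 mm
Z5: ⌊452/2⌋ × 320 = 226 × 320 mm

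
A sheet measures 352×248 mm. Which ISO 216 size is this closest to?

Aspect ratio 352/248 ≈ 1.419 — close to the ISO √2 ≈ 1.414.
In the B-series (B0 = 1000 × 1414 mm): B4 = 250 × 353 mm.
Off by 3 mm total — nearest standard size.

B4 (250 × 353 mm)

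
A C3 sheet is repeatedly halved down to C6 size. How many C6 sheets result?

C3 = 324 × 458 mm; C6 = 114 × 162 mm.
Each halving step doubles the count; 3 steps from C3 to C6.
2^3 = 8.

8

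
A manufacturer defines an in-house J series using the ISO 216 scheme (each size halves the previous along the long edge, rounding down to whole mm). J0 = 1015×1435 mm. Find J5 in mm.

J1: ⌊1435/2⌋ × 1015 = 717 × 1015 mm
J2: ⌊1015/2⌋ × 717 = 507 × 717 mm
J3: ⌊717/2⌋ × 507 = 358 × 507 mm
J4: ⌊507/2⌋ × 358 = 253 × 358 mm
J5: ⌊358/2⌋ × 253 = 179 × 253 mm

179 × 253 mm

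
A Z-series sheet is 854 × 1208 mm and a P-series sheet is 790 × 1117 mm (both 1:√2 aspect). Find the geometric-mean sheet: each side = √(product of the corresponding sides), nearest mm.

821 × 1162 mm

Short side: √(854 · 790) = √674660 ≈ 821.4 → 821 mm
Long side: √(1208 · 1117) = √1349336 ≈ 1161.6 → 1162 mm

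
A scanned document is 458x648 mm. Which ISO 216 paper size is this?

Aspect ratio 648/458 ≈ 1.415 — close to the ISO √2 ≈ 1.414.
In the C-series (envelope sizes, between A and B): C2 = 458 × 648 mm.

C2 (458 × 648 mm)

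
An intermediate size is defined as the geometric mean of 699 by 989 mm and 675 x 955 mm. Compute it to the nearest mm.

Short side: √(699 · 675) = √471825 ≈ 686.9 → 687 mm
Long side: √(989 · 955) = √944495 ≈ 971.9 → 972 mm

687 × 972 mm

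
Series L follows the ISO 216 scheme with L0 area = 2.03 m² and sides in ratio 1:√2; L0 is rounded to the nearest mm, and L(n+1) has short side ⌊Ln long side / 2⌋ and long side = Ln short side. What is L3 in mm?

423 × 599 mm

Let L0's short side be w mm. w · w√2 = 2.03 m² = 2,030,000 mm², so w ≈ 1198.1 mm and w√2 ≈ 1694.4 mm → L0 = 1198 × 1694 mm.
L1: ⌊1694/2⌋ × 1198 = 847 × 1198 mm
L2: ⌊1198/2⌋ × 847 = 599 × 847 mm
L3: ⌊847/2⌋ × 599 = 423 × 599 mm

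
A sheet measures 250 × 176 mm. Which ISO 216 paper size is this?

B5 (176 × 250 mm)

Aspect ratio 250/176 ≈ 1.420 — close to the ISO √2 ≈ 1.414.
In the B-series (B0 = 1000 × 1414 mm): B5 = 176 × 250 mm.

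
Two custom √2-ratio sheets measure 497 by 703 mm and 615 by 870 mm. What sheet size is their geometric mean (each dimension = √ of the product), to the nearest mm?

Short side: √(497 · 615) = √305655 ≈ 552.9 → 553 mm
Long side: √(703 · 870) = √611610 ≈ 782.1 → 782 mm

553 × 782 mm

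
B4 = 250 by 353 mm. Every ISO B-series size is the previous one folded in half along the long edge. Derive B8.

B5: ⌊353/2⌋ × 250 = 176 × 250 mm
B6: ⌊250/2⌋ × 176 = 125 × 176 mm
B7: ⌊176/2⌋ × 125 = 88 × 125 mm
B8: ⌊125/2⌋ × 88 = 62 × 88 mm

62 × 88 mm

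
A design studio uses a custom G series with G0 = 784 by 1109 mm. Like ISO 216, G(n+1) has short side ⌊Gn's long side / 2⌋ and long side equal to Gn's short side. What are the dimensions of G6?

98 × 138 mm

G1 = 554 × 784 mm (from G0 by 1 halving).
G2: ⌊784/2⌋ × 554 = 392 × 554 mm
G3: ⌊554/2⌋ × 392 = 277 × 392 mm
G4: ⌊392/2⌋ × 277 = 196 × 277 mm
G5: ⌊277/2⌋ × 196 = 138 × 196 mm
G6: ⌊196/2⌋ × 138 = 98 × 138 mm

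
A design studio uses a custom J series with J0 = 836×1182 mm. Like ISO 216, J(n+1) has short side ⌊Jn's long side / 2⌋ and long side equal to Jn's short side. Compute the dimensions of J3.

295 × 418 mm

J1: ⌊1182/2⌋ × 836 = 591 × 836 mm
J2: ⌊836/2⌋ × 591 = 418 × 591 mm
J3: ⌊591/2⌋ × 418 = 295 × 418 mm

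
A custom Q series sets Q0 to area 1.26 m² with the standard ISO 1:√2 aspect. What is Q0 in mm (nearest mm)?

944 × 1335 mm

Let the short side be w mm. Then w · w√2 = 1.26 m² = 1,260,000 mm².
w² = 1,260,000/√2, so w ≈ 943.9 mm; long side = w√2 ≈ 1334.9 mm.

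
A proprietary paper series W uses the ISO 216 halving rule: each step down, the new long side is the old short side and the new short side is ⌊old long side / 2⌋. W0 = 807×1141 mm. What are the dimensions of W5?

W1: ⌊1141/2⌋ × 807 = 570 × 807 mm
W2: ⌊807/2⌋ × 570 = 403 × 570 mm
W3: ⌊570/2⌋ × 403 = 285 × 403 mm
W4: ⌊403/2⌋ × 285 = 201 × 285 mm
W5: ⌊285/2⌋ × 201 = 142 × 201 mm

142 × 201 mm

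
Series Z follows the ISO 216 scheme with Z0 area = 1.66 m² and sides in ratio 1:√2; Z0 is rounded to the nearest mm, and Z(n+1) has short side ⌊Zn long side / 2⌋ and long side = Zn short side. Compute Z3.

383 × 541 mm

Let Z0's short side be w mm. w · w√2 = 1.66 m² = 1,660,000 mm², so w ≈ 1083.4 mm and w√2 ≈ 1532.2 mm → Z0 = 1083 × 1532 mm.
Z1: ⌊1532/2⌋ × 1083 = 766 × 1083 mm
Z2: ⌊1083/2⌋ × 766 = 541 × 766 mm
Z3: ⌊766/2⌋ × 541 = 383 × 541 mm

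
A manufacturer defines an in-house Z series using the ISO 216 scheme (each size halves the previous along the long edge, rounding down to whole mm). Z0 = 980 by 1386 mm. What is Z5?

Z1: ⌊1386/2⌋ × 980 = 693 × 980 mm
Z2: ⌊980/2⌋ × 693 = 490 × 693 mm
Z3: ⌊693/2⌋ × 490 = 346 × 490 mm
Z4: ⌊490/2⌋ × 346 = 245 × 346 mm
Z5: ⌊346/2⌋ × 245 = 173 × 245 mm

173 × 245 mm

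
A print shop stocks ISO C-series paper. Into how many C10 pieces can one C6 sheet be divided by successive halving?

Each ISO step halves the sheet: 1 × C6 → 2 × C7 → 4 × C8 → 8 × C9 → …
From C6 to C10 is 4 halving steps: 2^4 = 16.

16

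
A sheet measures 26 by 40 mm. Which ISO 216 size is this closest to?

Aspect ratio 40/26 ≈ 1.538 (ISO target is √2 ≈ 1.414).
In the C-series (envelope sizes, between A and B): C10 = 28 × 40 mm.
Off by 2 mm total — nearest standard size.

C10 (28 × 40 mm)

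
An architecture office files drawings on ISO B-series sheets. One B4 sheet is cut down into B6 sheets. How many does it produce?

4

B4 = 250 × 353 mm; B6 = 125 × 176 mm.
Each halving step doubles the count; 2 steps from B4 to B6.
2^2 = 4.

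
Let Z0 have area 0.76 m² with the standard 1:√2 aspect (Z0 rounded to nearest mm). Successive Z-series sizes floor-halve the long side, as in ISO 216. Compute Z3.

259 × 366 mm

Let Z0's short side be w mm. w · w√2 = 0.76 m² = 760,000 mm², so w ≈ 733.1 mm and w√2 ≈ 1036.7 mm → Z0 = 733 × 1037 mm.
Z1: ⌊1037/2⌋ × 733 = 518 × 733 mm
Z2: ⌊733/2⌋ × 518 = 366 × 518 mm
Z3: ⌊518/2⌋ × 366 = 259 × 366 mm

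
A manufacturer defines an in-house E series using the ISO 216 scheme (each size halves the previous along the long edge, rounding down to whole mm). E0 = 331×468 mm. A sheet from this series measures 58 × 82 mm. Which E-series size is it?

E0: 331 × 468 mm
E1: 234 × 331 mm
E2: 165 × 234 mm
E3: 117 × 165 mm
E4: 82 × 117 mm
E5: 58 × 82 mm
E6: 41 × 58 mm
→ matches E5.

E5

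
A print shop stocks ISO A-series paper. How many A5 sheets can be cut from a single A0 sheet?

Each ISO step halves the sheet: 1 × A0 → 2 × A1 → 4 × A2 → 8 × A3 → …
From A0 to A5 is 5 halving steps: 2^5 = 32.

32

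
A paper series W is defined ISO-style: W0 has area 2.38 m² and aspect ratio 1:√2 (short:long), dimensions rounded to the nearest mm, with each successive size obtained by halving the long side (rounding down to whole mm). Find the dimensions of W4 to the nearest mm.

Let W0's short side be w mm. w · w√2 = 2.38 m² = 2,380,000 mm², so w ≈ 1297.3 mm and w√2 ≈ 1834.6 mm → W0 = 1297 × 1835 mm.
W1: ⌊1835/2⌋ × 1297 = 917 × 1297 mm
W2: ⌊1297/2⌋ × 917 = 648 × 917 mm
W3: ⌊917/2⌋ × 648 = 458 × 648 mm
W4: ⌊648/2⌋ × 458 = 324 × 458 mm

324 × 458 mm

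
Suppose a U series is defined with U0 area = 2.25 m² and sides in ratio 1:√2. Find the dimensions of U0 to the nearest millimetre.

Let the short side be w mm. Then w · w√2 = 2.25 m² = 2,250,000 mm².
w² = 2,250,000/√2, so w ≈ 1261.3 mm; long side = w√2 ≈ 1783.8 mm.

1261 × 1784 mm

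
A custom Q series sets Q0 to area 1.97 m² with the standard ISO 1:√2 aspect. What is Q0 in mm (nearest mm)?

1180 × 1669 mm

Let the short side be w mm. Then w · w√2 = 1.97 m² = 1,970,000 mm².
w² = 1,970,000/√2, so w ≈ 1180.3 mm; long side = w√2 ≈ 1669.1 mm.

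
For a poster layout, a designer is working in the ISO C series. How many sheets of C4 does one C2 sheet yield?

Each ISO step halves the sheet: 1 × C2 → 2 × C3 → 4 × C4
From C2 to C4 is 2 halving steps: 2^2 = 4.

4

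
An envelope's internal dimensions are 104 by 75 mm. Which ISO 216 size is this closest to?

Aspect ratio 104/75 ≈ 1.387 (ISO target is √2 ≈ 1.414).
In the A-series (A0 area = 1 m²): A7 = 74 × 105 mm.
Off by 2 mm total — nearest standard size.

A7 (74 × 105 mm)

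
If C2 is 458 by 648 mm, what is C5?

C3: ⌊648/2⌋ × 458 = 324 × 458 mm
C4: ⌊458/2⌋ × 324 = 229 × 324 mm
C5: ⌊324/2⌋ × 229 = 162 × 229 mm

162 × 229 mm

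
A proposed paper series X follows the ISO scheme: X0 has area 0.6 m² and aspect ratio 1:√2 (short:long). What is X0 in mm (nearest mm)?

651 × 921 mm

Let the short side be w mm. Then w · w√2 = 0.6 m² = 600,000 mm².
w² = 600,000/√2, so w ≈ 651.4 mm; long side = w√2 ≈ 921.2 mm.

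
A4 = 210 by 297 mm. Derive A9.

A5: ⌊297/2⌋ × 210 = 148 × 210 mm
A6: ⌊210/2⌋ × 148 = 105 × 148 mm
A7: ⌊148/2⌋ × 105 = 74 × 105 mm
A8: ⌊105/2⌋ × 74 = 52 × 74 mm
A9: ⌊74/2⌋ × 52 = 37 × 52 mm

37 × 52 mm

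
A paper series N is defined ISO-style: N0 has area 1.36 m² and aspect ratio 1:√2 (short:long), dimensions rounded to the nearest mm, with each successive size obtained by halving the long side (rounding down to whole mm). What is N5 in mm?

Let N0's short side be w mm. w · w√2 = 1.36 m² = 1,360,000 mm², so w ≈ 980.6 mm and w√2 ≈ 1386.8 mm → N0 = 981 × 1387 mm.
N1: ⌊1387/2⌋ × 981 = 693 × 981 mm
N2: ⌊981/2⌋ × 693 = 490 × 693 mm
N3: ⌊693/2⌋ × 490 = 346 × 490 mm
N4: ⌊490/2⌋ × 346 = 245 × 346 mm
N5: ⌊346/2⌋ × 245 = 173 × 245 mm

173 × 245 mm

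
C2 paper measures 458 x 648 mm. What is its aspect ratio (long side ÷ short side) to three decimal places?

1.415

648 / 458 = 1.415
Matches √2 ≈ 1.414 — the ISO 216 defining ratio.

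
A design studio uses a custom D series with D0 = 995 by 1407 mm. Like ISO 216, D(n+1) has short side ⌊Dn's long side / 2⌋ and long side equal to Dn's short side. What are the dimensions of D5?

D1: ⌊1407/2⌋ × 995 = 703 × 995 mm
D2: ⌊995/2⌋ × 703 = 497 × 703 mm
D3: ⌊703/2⌋ × 497 = 351 × 497 mm
D4: ⌊497/2⌋ × 351 = 248 × 351 mm
D5: ⌊351/2⌋ × 248 = 175 × 248 mm

175 × 248 mm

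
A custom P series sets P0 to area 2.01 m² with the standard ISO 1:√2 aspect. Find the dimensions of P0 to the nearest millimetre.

1192 × 1686 mm

Let the short side be w mm. Then w · w√2 = 2.01 m² = 2,010,000 mm².
w² = 2,010,000/√2, so w ≈ 1192.2 mm; long side = w√2 ≈ 1686.0 mm.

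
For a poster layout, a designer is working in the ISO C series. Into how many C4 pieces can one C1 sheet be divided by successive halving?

8

Each ISO step halves the sheet: 1 × C1 → 2 × C2 → 4 × C3 → 8 × C4
From C1 to C4 is 3 halving steps: 2^3 = 8.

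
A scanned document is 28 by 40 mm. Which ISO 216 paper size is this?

C10 (28 × 40 mm)

Aspect ratio 40/28 ≈ 1.429 — close to the ISO √2 ≈ 1.414.
In the C-series (envelope sizes, between A and B): C10 = 28 × 40 mm.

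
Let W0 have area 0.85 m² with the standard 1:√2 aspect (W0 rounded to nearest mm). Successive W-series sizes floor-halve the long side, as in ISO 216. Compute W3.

Let W0's short side be w mm. w · w√2 = 0.85 m² = 850,000 mm², so w ≈ 775.3 mm and w√2 ≈ 1096.4 mm → W0 = 775 × 1096 mm.
W1: ⌊1096/2⌋ × 775 = 548 × 775 mm
W2: ⌊775/2⌋ × 548 = 387 × 548 mm
W3: ⌊548/2⌋ × 387 = 274 × 387 mm

274 × 387 mm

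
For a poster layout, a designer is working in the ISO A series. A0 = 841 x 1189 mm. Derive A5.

148 × 210 mm

A1: ⌊1189/2⌋ × 841 = 594 × 841 mm
A2: ⌊841/2⌋ × 594 = 420 × 594 mm
A3: ⌊594/2⌋ × 420 = 297 × 420 mm
A4: ⌊420/2⌋ × 297 = 210 × 297 mm
A5: ⌊297/2⌋ × 210 = 148 × 210 mm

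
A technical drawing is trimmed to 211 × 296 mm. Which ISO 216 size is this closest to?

A4 (210 × 297 mm)

Aspect ratio 296/211 ≈ 1.403 — close to the ISO √2 ≈ 1.414.
In the A-series (A0 area = 1 m²): A4 = 210 × 297 mm.
Off by 2 mm total — nearest standard size.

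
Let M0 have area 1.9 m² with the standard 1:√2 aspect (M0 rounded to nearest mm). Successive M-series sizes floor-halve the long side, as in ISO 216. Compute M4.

289 × 409 mm

Let M0's short side be w mm. w · w√2 = 1.9 m² = 1,900,000 mm², so w ≈ 1159.1 mm and w√2 ≈ 1639.2 mm → M0 = 1159 × 1639 mm.
M1: ⌊1639/2⌋ × 1159 = 819 × 1159 mm
M2: ⌊1159/2⌋ × 819 = 579 × 819 mm
M3: ⌊819/2⌋ × 579 = 409 × 579 mm
M4: ⌊579/2⌋ × 409 = 289 × 409 mm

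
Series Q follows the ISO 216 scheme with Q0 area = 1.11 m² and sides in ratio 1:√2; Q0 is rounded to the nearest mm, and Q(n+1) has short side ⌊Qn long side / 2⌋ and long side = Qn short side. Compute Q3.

Let Q0's short side be w mm. w · w√2 = 1.11 m² = 1,110,000 mm², so w ≈ 885.9 mm and w√2 ≈ 1252.9 mm → Q0 = 886 × 1253 mm.
Q1: ⌊1253/2⌋ × 886 = 626 × 886 mm
Q2: ⌊886/2⌋ × 626 = 443 × 626 mm
Q3: ⌊626/2⌋ × 443 = 313 × 443 mm

313 × 443 mm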